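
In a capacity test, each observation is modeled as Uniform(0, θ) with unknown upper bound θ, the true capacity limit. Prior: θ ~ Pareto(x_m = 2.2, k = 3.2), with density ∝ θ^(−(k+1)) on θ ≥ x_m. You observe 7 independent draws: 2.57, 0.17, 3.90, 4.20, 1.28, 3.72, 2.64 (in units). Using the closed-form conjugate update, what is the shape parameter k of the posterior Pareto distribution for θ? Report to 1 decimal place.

10.2

A Pareto(scale x_m, shape k) prior on the upper bound θ of Uniform(0, θ) is conjugate: posterior is Pareto(max(x_m, max xᵢ), k + n).
Sample maximum = 4.20; prior scale x_m = 2.2 → posterior scale = max = 4.20.
Posterior shape = 3.2 + 7 = 10.2.
Posterior shape k = 10.2.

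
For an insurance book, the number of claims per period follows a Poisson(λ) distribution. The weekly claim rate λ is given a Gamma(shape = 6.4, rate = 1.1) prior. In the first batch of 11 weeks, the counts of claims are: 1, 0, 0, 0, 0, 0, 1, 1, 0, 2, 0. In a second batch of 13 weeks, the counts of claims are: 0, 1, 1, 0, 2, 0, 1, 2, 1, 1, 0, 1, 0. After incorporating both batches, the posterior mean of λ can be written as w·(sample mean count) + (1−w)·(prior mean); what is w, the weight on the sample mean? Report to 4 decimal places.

0.9562

With a Gamma(shape α, rate β) prior, the Poisson likelihood is conjugate: the posterior is Gamma(α + ΣXᵢ, β + n).
Total number of weeks: n = 11 + 13 = 24.
Posterior mean = (α₀+S)/(β₀+n) = [n/(β₀+n)]·(S/n) + [β₀/(β₀+n)]·(α₀/β₀), so only n and β₀ enter the weight.
Weight on data w = n/(β₀+n) = 24/(1.1+24) = 24/25.1 = 0.9562.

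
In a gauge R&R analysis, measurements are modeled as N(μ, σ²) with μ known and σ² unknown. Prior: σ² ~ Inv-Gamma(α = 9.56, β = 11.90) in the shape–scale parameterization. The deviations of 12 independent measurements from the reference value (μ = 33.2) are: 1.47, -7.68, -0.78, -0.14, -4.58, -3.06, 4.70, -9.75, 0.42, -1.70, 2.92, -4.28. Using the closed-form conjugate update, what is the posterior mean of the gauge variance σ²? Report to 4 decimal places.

9.0307

With known mean μ and an Inverse-Gamma(α, β) prior on σ², the Normal likelihood is conjugate: posterior is Inv-Gamma(α + n/2, β + Σ(xᵢ−μ)²/2).
Σ(xᵢ−μ)² = (1.47)² + (-7.68)² + (-0.78)² + (-0.14)² + (-4.58)² + (-3.06)² + (4.70)² + (-9.75)² + (0.42)² + (-1.70)² + (2.92)² + (-4.28)² = 239.1750.
Posterior: Inv-Gamma(9.56 + 12/2, 11.90 + 239.1750/2) = Inv-Gamma(15.56, 131.48750).
E[σ²|data] = β/(α−1) = 131.48750/14.56 = 9.0307.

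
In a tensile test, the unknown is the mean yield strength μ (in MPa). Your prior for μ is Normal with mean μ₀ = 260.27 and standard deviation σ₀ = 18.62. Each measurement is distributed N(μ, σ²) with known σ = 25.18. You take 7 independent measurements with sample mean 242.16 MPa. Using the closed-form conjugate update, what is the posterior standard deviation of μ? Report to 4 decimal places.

8.4743

For Normal data with known variance σ², a Normal(μ₀, σ₀²) prior on μ is conjugate. Posterior precision = 1/σ₀² + n/σ²; posterior mean is the precision-weighted average of μ₀ and x̄.
σ₀² = 18.62² = 346.7044, σ² = 25.18² = 634.0324; σ² + n·σ₀² = 634.0324 + 7·346.7044 = 3060.9632.
Posterior precision = 1/σ₀² + n/σ² = 1/346.7044 + 7/634.0324 = (σ² + n·σ₀²)/(σ₀²σ²) = 3060.9632/(346.7044·634.0324); posterior variance σₙ² = σ₀²σ²/(σ² + n·σ₀²) = 346.7044·634.0324/3060.9632 = 71.814592.
Posterior SD = √σₙ² = √(346.7044·634.0324/3060.9632) = 8.4743.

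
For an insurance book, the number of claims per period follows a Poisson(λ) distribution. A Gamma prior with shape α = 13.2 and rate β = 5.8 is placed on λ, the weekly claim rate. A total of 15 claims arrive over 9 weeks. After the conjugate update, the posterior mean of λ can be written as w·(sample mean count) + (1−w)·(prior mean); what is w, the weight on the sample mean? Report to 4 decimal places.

With a Gamma(shape α, rate β) prior, the Poisson likelihood is conjugate: the posterior is Gamma(α + ΣXᵢ, β + n).
Posterior mean = (α₀+S)/(β₀+n) = [n/(β₀+n)]·(S/n) + [β₀/(β₀+n)]·(α₀/β₀), so only n and β₀ enter the weight.
Weight on data w = n/(β₀+n) = 9/(5.8+9) = 9/14.8 = 0.6081.

0.6081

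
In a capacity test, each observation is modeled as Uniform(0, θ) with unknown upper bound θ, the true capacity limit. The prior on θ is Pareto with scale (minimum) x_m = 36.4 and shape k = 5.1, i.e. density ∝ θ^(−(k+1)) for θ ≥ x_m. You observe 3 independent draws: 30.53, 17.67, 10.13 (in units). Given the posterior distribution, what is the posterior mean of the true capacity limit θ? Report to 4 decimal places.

A Pareto(scale x_m, shape k) prior on the upper bound θ of Uniform(0, θ) is conjugate: posterior is Pareto(max(x_m, max xᵢ), k + n).
Sample maximum = 30.53; prior scale x_m = 36.4 → posterior scale = max = 36.40.
Posterior shape = 5.1 + 3 = 8.1.
E[θ|data] = k·x_m/(k−1) = 8.1·36.40/7.1 = 41.5268.

41.5268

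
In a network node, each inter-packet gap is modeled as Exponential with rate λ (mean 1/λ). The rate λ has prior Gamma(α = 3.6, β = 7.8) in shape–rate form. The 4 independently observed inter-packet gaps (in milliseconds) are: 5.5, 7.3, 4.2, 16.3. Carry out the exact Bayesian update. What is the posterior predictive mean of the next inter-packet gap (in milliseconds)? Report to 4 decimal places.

With a Gamma(shape α, rate β) prior on the exponential rate λ, the posterior after n observations with total T = Σxᵢ is Gamma(α+n, β+T).
Sum of observations T = 33.3 milliseconds; n = 4.
Posterior: Gamma(3.6+4, 7.8+33.3) = Gamma(7.6, 41.1).
The predictive distribution for the next observation is Lomax; its mean is β/(α−1) = 41.1/6.6 = 6.2273.

6.2273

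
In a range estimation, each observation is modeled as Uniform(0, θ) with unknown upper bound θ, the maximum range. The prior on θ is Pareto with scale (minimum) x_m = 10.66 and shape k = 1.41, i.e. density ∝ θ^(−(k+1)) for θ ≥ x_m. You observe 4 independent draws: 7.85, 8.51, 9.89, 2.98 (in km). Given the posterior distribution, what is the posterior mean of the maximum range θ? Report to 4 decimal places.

A Pareto(scale x_m, shape k) prior on the upper bound θ of Uniform(0, θ) is conjugate: posterior is Pareto(max(x_m, max xᵢ), k + n).
Sample maximum = 9.89; prior scale x_m = 10.66 → posterior scale = max = 10.66.
Posterior shape = 1.41 + 4 = 5.41.
E[θ|data] = k·x_m/(k−1) = 5.41·10.66/4.41 = 13.0772.

13.0772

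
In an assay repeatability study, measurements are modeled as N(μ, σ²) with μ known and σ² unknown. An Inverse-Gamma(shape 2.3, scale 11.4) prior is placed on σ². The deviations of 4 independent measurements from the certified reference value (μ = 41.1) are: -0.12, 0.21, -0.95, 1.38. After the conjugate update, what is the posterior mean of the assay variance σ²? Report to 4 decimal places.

With known mean μ and an Inverse-Gamma(α, β) prior on σ², the Normal likelihood is conjugate: posterior is Inv-Gamma(α + n/2, β + Σ(xᵢ−μ)²/2).
Σ(xᵢ−μ)² = (-0.12)² + (0.21)² + (-0.95)² + (1.38)² = 2.8654.
Posterior: Inv-Gamma(2.3 + 4/2, 11.4 + 2.8654/2) = Inv-Gamma(4.30, 12.83270).
E[σ²|data] = β/(α−1) = 12.83270/3.30 = 3.8887.

3.8887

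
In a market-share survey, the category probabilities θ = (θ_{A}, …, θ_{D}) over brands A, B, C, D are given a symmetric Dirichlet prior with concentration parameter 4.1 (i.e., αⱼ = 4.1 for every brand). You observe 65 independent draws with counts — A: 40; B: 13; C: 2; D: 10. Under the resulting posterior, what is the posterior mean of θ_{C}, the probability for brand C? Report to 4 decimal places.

The Dirichlet prior is conjugate to the Multinomial likelihood: each posterior αⱼ = prior αⱼ + observed count nⱼ.
Posterior concentration: (44.1, 17.1, 6.1, 14.1), total = 81.4.
E[θ_{C}|data] = α_{C}/Σα = 6.1/81.4 = 0.0749.

0.0749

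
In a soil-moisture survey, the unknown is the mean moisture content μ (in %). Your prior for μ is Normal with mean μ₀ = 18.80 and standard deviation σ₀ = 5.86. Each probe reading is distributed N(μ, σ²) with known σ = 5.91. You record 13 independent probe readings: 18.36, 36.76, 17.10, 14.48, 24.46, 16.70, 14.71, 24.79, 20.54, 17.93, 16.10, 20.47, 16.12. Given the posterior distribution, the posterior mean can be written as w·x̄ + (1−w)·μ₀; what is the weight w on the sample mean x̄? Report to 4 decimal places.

0.9274

For Normal data with known variance σ², a Normal(μ₀, σ₀²) prior on μ is conjugate. Posterior precision = 1/σ₀² + n/σ²; posterior mean is the precision-weighted average of μ₀ and x̄.
σ₀² = 5.86² = 34.3396, σ² = 5.91² = 34.9281. Prior precision 1/σ₀² = 1/34.3396; data precision n/σ² = 13/34.9281.
w = (n/σ²)/(1/σ₀² + n/σ²) = n·σ₀²/(σ² + n·σ₀²) = 13·34.3396/(34.9281 + 13·34.3396) = 446.4148/481.3429 = 0.9274.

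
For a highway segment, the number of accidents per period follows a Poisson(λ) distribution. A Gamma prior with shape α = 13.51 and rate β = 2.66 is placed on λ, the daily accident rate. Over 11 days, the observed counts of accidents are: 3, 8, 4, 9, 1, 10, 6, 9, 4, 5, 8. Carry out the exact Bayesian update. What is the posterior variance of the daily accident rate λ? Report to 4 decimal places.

With a Gamma(shape α, rate β) prior, the Poisson likelihood is conjugate: the posterior is Gamma(α + ΣXᵢ, β + n).
Sum of counts S = 67 over n = 11 days.
Posterior: Gamma(α+S, β+n) = Gamma(13.51+67, 2.66+11) = Gamma(80.51, 13.66).
Var = α/β² = 80.51/13.66² = 0.4315.

0.4315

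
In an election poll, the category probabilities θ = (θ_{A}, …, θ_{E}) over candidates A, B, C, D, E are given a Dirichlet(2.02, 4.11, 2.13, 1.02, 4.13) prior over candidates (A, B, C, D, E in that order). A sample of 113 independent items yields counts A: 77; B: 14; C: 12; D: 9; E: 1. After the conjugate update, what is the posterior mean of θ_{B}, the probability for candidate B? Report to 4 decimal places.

0.1433

The Dirichlet prior is conjugate to the Multinomial likelihood: each posterior αⱼ = prior αⱼ + observed count nⱼ.
Posterior concentration: (79.02, 18.11, 14.13, 10.02, 5.13), total = 126.41.
E[θ_{B}|data] = α_{B}/Σα = 18.11/126.41 = 0.1433.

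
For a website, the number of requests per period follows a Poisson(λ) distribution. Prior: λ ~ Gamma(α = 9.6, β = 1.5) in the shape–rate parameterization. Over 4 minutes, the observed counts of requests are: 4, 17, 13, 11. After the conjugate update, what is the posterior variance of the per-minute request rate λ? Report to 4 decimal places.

With a Gamma(shape α, rate β) prior, the Poisson likelihood is conjugate: the posterior is Gamma(α + ΣXᵢ, β + n).
Sum of counts S = 45 over n = 4 minutes.
Posterior: Gamma(α+S, β+n) = Gamma(9.6+45, 1.5+4) = Gamma(54.6, 5.5).
Var = α/β² = 54.6/5.5² = 1.8050.

1.8050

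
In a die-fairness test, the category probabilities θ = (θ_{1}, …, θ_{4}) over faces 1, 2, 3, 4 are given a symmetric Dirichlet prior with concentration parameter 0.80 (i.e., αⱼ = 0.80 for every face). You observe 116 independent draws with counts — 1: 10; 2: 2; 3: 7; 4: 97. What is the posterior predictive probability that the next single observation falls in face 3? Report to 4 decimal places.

0.0654

The Dirichlet prior is conjugate to the Multinomial likelihood: each posterior αⱼ = prior αⱼ + observed count nⱼ.
Posterior concentration: (10.80, 2.80, 7.80, 97.80), total = 119.20.
P(next = 3 | data) = α_{3}/Σα = 0.0654.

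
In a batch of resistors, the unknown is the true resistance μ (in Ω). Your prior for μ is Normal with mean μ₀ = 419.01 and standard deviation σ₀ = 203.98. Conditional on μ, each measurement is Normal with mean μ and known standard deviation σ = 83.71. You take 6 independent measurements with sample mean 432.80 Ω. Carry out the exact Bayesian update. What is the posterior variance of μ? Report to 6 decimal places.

1136.007330

For Normal data with known variance σ², a Normal(μ₀, σ₀²) prior on μ is conjugate. Posterior precision = 1/σ₀² + n/σ²; posterior mean is the precision-weighted average of μ₀ and x̄.
σ₀² = 203.98² = 41607.8404, σ² = 83.71² = 7007.3641; σ² + n·σ₀² = 7007.3641 + 6·41607.8404 = 256654.4065.
Posterior precision = 1/σ₀² + n/σ² = 1/41607.8404 + 6/7007.3641 = (σ² + n·σ₀²)/(σ₀²σ²) = 256654.4065/(41607.8404·7007.3641); posterior variance σₙ² = σ₀²σ²/(σ² + n·σ₀²) = 41607.8404·7007.3641/256654.4065 = 1136.007330.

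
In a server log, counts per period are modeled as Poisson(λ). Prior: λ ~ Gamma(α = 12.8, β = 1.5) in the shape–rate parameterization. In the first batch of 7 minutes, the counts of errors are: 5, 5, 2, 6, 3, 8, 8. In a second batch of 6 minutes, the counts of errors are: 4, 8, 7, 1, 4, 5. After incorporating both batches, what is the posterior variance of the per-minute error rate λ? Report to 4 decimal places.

With a Gamma(shape α, rate β) prior, the Poisson likelihood is conjugate: the posterior is Gamma(α + ΣXᵢ, β + n).
Batch 1: sum of counts S = 37 over n = 7 minutes.
After batch 1: Gamma(α+S, β+n) = Gamma(12.8+37, 1.5+7) = Gamma(49.8, 8.5).
Batch 2: sum of counts S = 29 over n = 6 minutes.
After batch 2: Gamma(α+S, β+n) = Gamma(49.8+29, 8.5+6) = Gamma(78.8, 14.5).
Var = α/β² = 78.8/14.5² = 0.3748.

0.3748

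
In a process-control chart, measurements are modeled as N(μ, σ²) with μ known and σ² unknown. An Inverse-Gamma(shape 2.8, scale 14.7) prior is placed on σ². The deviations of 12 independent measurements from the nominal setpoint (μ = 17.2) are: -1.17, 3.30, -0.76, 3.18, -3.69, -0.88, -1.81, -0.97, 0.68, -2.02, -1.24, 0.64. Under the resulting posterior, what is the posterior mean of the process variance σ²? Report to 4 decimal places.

With known mean μ and an Inverse-Gamma(α, β) prior on σ², the Normal likelihood is conjugate: posterior is Inv-Gamma(α + n/2, β + Σ(xᵢ−μ)²/2).
Σ(xᵢ−μ)² = (-1.17)² + (3.30)² + (-0.76)² + (3.18)² + (-3.69)² + (-0.88)² + (-1.81)² + (-0.97)² + (0.68)² + (-2.02)² + (-1.24)² + (0.64)² = 48.0464.
Posterior: Inv-Gamma(2.8 + 12/2, 14.7 + 48.0464/2) = Inv-Gamma(8.80, 38.72320).
E[σ²|data] = β/(α−1) = 38.72320/7.80 = 4.9645.

4.9645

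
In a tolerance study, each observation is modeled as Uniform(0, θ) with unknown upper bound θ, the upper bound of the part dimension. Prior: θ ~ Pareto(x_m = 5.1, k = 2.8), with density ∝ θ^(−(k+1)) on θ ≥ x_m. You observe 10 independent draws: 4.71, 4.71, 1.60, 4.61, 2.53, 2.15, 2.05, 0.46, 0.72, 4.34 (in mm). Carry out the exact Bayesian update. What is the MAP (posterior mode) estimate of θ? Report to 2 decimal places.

5.10

A Pareto(scale x_m, shape k) prior on the upper bound θ of Uniform(0, θ) is conjugate: posterior is Pareto(max(x_m, max xᵢ), k + n).
Sample maximum = 4.71; prior scale x_m = 5.1 → posterior scale = max = 5.10.
Posterior shape = 2.8 + 10 = 12.8.
The Pareto density is decreasing on [x_m, ∞), so the mode is x_m = 5.10.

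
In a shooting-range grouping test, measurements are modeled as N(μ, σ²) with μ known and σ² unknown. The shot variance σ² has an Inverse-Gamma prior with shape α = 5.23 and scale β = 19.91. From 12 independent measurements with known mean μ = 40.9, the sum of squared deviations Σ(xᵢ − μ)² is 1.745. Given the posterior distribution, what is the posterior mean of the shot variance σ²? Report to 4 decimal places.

With known mean μ and an Inverse-Gamma(α, β) prior on σ², the Normal likelihood is conjugate: posterior is Inv-Gamma(α + n/2, β + Σ(xᵢ−μ)²/2).
Posterior: Inv-Gamma(5.23 + 12/2, 19.91 + 1.745/2) = Inv-Gamma(11.23, 20.7825).
E[σ²|data] = β/(α−1) = 20.7825/10.23 = 2.0315.

2.0315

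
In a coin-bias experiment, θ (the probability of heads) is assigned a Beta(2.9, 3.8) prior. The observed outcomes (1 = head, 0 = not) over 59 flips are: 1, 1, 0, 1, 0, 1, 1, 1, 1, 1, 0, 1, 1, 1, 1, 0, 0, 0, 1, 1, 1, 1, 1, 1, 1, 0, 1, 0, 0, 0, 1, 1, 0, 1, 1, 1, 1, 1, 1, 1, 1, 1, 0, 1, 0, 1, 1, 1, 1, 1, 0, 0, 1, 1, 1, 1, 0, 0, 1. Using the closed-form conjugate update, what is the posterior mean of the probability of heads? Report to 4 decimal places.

0.6834

The Beta prior is conjugate to a Binomial/Bernoulli likelihood; the update adds successes to α and failures to β.
Posterior: Beta(α+k, β+n−k) = Beta(2.9+42, 3.8+17) = Beta(44.9, 20.8).
Posterior mean = α/(α+β) = 44.9/65.7 = 0.6834.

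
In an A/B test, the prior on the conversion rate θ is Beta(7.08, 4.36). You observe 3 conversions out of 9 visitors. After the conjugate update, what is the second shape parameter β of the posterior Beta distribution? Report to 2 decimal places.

10.36

The Beta prior is conjugate to a Binomial/Bernoulli likelihood; the update adds successes to α and failures to β.
Posterior: Beta(α+k, β+n−k) = Beta(7.08+3, 4.36+6) = Beta(10.08, 10.36).
Posterior β = 10.36.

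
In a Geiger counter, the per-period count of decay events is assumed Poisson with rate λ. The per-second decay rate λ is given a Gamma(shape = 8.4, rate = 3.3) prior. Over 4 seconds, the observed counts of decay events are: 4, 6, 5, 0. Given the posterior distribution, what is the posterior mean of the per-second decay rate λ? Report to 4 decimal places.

With a Gamma(shape α, rate β) prior, the Poisson likelihood is conjugate: the posterior is Gamma(α + ΣXᵢ, β + n).
Sum of counts S = 15 over n = 4 seconds.
Posterior: Gamma(α+S, β+n) = Gamma(8.4+15, 3.3+4) = Gamma(23.4, 7.3).
Posterior mean = α/β = 23.4/7.3 = 3.2055.

3.2055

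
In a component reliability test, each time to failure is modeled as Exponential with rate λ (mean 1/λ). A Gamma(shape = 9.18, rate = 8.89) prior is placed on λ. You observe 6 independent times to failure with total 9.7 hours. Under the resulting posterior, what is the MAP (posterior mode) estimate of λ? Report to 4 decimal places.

With a Gamma(shape α, rate β) prior on the exponential rate λ, the posterior after n observations with total T = Σxᵢ is Gamma(α+n, β+T).
Posterior: Gamma(9.18+6, 8.89+9.7) = Gamma(15.18, 18.59).
Mode = (α−1)/β = 0.7628.

0.7628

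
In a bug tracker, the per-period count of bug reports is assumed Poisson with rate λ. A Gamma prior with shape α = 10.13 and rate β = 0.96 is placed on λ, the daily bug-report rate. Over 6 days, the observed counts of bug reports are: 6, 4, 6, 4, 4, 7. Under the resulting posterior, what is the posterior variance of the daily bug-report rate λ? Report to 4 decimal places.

0.8491

With a Gamma(shape α, rate β) prior, the Poisson likelihood is conjugate: the posterior is Gamma(α + ΣXᵢ, β + n).
Sum of counts S = 31 over n = 6 days.
Posterior: Gamma(α+S, β+n) = Gamma(10.13+31, 0.96+6) = Gamma(41.13, 6.96).
Var = α/β² = 41.13/6.96² = 0.8491.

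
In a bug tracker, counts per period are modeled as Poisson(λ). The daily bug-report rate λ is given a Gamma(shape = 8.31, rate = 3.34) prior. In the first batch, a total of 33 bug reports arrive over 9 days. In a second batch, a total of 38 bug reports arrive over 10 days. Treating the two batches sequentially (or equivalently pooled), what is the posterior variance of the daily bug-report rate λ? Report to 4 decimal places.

0.1589

With a Gamma(shape α, rate β) prior, the Poisson likelihood is conjugate: the posterior is Gamma(α + ΣXᵢ, β + n).
After batch 1: Gamma(α+S, β+n) = Gamma(8.31+33, 3.34+9) = Gamma(41.31, 12.34).
After batch 2: Gamma(α+S, β+n) = Gamma(41.31+38, 12.34+10) = Gamma(79.31, 22.34).
Var = α/β² = 79.31/22.34² = 0.1589.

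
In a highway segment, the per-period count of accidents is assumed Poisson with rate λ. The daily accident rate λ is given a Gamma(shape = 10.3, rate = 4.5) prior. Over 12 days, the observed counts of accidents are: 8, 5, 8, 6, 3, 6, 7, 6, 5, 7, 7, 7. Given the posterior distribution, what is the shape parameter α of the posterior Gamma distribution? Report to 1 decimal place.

With a Gamma(shape α, rate β) prior, the Poisson likelihood is conjugate: the posterior is Gamma(α + ΣXᵢ, β + n).
Sum of counts S = 75 over n = 12 days.
Posterior: Gamma(α+S, β+n) = Gamma(10.3+75, 4.5+12) = Gamma(85.3, 16.5).
Posterior α = 85.3.

85.3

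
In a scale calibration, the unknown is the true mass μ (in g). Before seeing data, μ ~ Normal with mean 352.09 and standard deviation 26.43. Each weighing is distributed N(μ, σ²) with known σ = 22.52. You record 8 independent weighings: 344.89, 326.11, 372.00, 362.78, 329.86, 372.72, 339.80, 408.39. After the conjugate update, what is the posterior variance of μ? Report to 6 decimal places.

For Normal data with known variance σ², a Normal(μ₀, σ₀²) prior on μ is conjugate. Posterior precision = 1/σ₀² + n/σ²; posterior mean is the precision-weighted average of μ₀ and x̄.
σ₀² = 26.43² = 698.5449, σ² = 22.52² = 507.1504; σ² + n·σ₀² = 507.1504 + 8·698.5449 = 6095.5096.
Posterior precision = 1/σ₀² + n/σ² = 1/698.5449 + 8/507.1504 = (σ² + n·σ₀²)/(σ₀²σ²) = 6095.5096/(698.5449·507.1504); posterior variance σₙ² = σ₀²σ²/(σ² + n·σ₀²) = 698.5449·507.1504/6095.5096 = 58.119394.

58.119394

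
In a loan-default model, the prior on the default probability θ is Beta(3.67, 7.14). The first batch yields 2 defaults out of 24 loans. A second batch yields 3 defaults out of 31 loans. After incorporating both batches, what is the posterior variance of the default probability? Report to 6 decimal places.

0.001712

The Beta prior is conjugate to a Binomial/Bernoulli likelihood; the update adds successes to α and failures to β.
After batch 1: Beta(3.67+2, 7.14+22) = Beta(5.67, 29.14).
After batch 2: Beta(5.67+3, 29.14+28) = Beta(8.67, 57.14).
Var = αβ/((α+β)²(α+β+1)) = 8.67·57.14/(65.81²·66.81) = 0.001712.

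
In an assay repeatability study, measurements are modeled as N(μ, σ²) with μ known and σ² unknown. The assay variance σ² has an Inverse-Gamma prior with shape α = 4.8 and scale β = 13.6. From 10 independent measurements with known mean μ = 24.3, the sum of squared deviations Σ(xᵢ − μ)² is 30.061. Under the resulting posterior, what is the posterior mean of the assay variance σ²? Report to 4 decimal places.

With known mean μ and an Inverse-Gamma(α, β) prior on σ², the Normal likelihood is conjugate: posterior is Inv-Gamma(α + n/2, β + Σ(xᵢ−μ)²/2).
Posterior: Inv-Gamma(4.8 + 10/2, 13.6 + 30.061/2) = Inv-Gamma(9.80, 28.6305).
E[σ²|data] = β/(α−1) = 28.6305/8.80 = 3.2535.

3.2535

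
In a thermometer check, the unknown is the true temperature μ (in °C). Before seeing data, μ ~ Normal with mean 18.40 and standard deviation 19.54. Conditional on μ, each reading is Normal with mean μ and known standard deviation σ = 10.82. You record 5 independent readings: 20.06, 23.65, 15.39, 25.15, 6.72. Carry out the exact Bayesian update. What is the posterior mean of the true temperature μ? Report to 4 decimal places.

18.2059

For Normal data with known variance σ², a Normal(μ₀, σ₀²) prior on μ is conjugate. Posterior precision = 1/σ₀² + n/σ²; posterior mean is the precision-weighted average of μ₀ and x̄.
Σxᵢ = 20.06 + 23.65 + 15.39 + 25.15 + 6.72 = 90.97, so n·x̄ = 90.97.
σ₀² = 19.54² = 381.8116, σ² = 10.82² = 117.0724; σ² + n·σ₀² = 117.0724 + 5·381.8116 = 2026.1304.
Posterior mean = (μ₀/σ₀² + n·x̄/σ²)/(1/σ₀² + n/σ²) = (σ²·μ₀ + σ₀²·n·x̄)/(σ² + n·σ₀²) = (117.0724·18.40 + 381.8116·90.97)/2026.1304 = 36887.533412/2026.1304 = 18.2059.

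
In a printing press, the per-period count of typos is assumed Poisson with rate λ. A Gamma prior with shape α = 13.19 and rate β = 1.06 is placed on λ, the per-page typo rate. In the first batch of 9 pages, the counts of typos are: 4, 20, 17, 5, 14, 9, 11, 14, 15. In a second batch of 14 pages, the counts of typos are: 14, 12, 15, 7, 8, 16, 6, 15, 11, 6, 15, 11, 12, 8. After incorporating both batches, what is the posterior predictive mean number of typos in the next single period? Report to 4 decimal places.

With a Gamma(shape α, rate β) prior, the Poisson likelihood is conjugate: the posterior is Gamma(α + ΣXᵢ, β + n).
Batch 1: sum of counts S = 109 over n = 9 pages.
After batch 1: Gamma(α+S, β+n) = Gamma(13.19+109, 1.06+9) = Gamma(122.19, 10.06).
Batch 2: sum of counts S = 156 over n = 14 pages.
After batch 2: Gamma(α+S, β+n) = Gamma(122.19+156, 10.06+14) = Gamma(278.19, 24.06).
The predictive distribution for one future period is NegBinom with mean α/β = 11.5623.

11.5623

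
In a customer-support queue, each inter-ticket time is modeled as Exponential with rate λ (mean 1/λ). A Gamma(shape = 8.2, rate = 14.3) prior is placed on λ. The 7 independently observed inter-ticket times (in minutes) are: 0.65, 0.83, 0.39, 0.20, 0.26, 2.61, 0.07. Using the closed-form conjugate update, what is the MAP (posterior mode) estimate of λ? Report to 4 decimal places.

With a Gamma(shape α, rate β) prior on the exponential rate λ, the posterior after n observations with total T = Σxᵢ is Gamma(α+n, β+T).
Sum of observations T = 5.01 minutes; n = 7.
Posterior: Gamma(8.2+7, 14.3+5.01) = Gamma(15.2, 19.31).
Mode = (α−1)/β = 0.7354.

0.7354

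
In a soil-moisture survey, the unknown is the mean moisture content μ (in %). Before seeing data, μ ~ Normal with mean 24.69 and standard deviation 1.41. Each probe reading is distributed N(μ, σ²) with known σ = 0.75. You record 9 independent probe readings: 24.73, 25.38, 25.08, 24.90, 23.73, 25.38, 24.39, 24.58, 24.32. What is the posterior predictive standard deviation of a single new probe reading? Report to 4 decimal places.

0.7894

For Normal data with known variance σ², a Normal(μ₀, σ₀²) prior on μ is conjugate. Posterior precision = 1/σ₀² + n/σ²; posterior mean is the precision-weighted average of μ₀ and x̄.
σ₀² = 1.41² = 1.9881, σ² = 0.75² = 0.5625; σ² + n·σ₀² = 0.5625 + 9·1.9881 = 18.4554.
Posterior precision = 1/σ₀² + n/σ² = 1/1.9881 + 9/0.5625 = (σ² + n·σ₀²)/(σ₀²σ²) = 18.4554/(1.9881·0.5625); posterior variance σₙ² = σ₀²σ²/(σ² + n·σ₀²) = 1.9881·0.5625/18.4554 = 0.060595.
Predictive variance for one new observation = σₙ² + σ² = 1.9881·0.5625/18.4554 + 0.5625 = σ²·(σ₀² + 18.4554)/18.4554 = 0.5625·20.4435/18.4554 = 0.623095; SD = √(0.5625·20.4435/18.4554) = 0.7894.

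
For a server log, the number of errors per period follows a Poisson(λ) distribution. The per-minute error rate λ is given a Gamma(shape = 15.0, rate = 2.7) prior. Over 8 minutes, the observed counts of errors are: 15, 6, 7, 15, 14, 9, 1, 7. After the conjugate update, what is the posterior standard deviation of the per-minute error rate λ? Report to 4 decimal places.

With a Gamma(shape α, rate β) prior, the Poisson likelihood is conjugate: the posterior is Gamma(α + ΣXᵢ, β + n).
Sum of counts S = 74 over n = 8 minutes.
Posterior: Gamma(α+S, β+n) = Gamma(15.0+74, 2.7+8) = Gamma(89.0, 10.7).
SD = √α/β = √89.0/10.7 = 0.8817.

0.8817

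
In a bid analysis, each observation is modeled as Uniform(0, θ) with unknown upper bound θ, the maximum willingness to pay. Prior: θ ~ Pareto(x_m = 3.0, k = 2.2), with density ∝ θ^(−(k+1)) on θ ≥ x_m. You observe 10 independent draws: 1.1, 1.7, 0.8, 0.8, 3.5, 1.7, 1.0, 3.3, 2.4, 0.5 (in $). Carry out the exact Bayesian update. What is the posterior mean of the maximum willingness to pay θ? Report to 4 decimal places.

3.8125

A Pareto(scale x_m, shape k) prior on the upper bound θ of Uniform(0, θ) is conjugate: posterior is Pareto(max(x_m, max xᵢ), k + n).
Sample maximum = 3.5; prior scale x_m = 3.0 → posterior scale = max = 3.5.
Posterior shape = 2.2 + 10 = 12.2.
E[θ|data] = k·x_m/(k−1) = 12.2·3.5/11.2 = 3.8125.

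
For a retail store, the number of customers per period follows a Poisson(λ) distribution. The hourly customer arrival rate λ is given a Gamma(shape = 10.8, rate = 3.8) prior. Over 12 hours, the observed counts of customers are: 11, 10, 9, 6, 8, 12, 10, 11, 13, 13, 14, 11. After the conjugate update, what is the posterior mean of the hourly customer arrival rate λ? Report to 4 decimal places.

8.7848

With a Gamma(shape α, rate β) prior, the Poisson likelihood is conjugate: the posterior is Gamma(α + ΣXᵢ, β + n).
Sum of counts S = 128 over n = 12 hours.
Posterior: Gamma(α+S, β+n) = Gamma(10.8+128, 3.8+12) = Gamma(138.8, 15.8).
Posterior mean = α/β = 138.8/15.8 = 8.7848.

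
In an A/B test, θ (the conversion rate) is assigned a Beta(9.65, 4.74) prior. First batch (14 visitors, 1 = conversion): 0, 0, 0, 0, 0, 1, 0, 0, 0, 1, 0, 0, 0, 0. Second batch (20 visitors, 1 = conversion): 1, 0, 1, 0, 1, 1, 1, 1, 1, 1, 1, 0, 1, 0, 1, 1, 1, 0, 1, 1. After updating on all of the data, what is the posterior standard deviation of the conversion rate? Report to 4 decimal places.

The Beta prior is conjugate to a Binomial/Bernoulli likelihood; the update adds successes to α and failures to β.
After batch 1: Beta(9.65+2, 4.74+12) = Beta(11.65, 16.74).
After batch 2: Beta(11.65+15, 16.74+5) = Beta(26.65, 21.74).
Var = αβ/((α+β)²(α+β+1)) = 26.65·21.74/(48.39²·49.39) = 0.00500964; SD = √0.00500964 = 0.0708.

0.0708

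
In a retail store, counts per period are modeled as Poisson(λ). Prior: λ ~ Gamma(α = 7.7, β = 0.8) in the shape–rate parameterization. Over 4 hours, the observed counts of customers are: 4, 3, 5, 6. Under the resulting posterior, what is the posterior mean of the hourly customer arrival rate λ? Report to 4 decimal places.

5.3542

With a Gamma(shape α, rate β) prior, the Poisson likelihood is conjugate: the posterior is Gamma(α + ΣXᵢ, β + n).
Sum of counts S = 18 over n = 4 hours.
Posterior: Gamma(α+S, β+n) = Gamma(7.7+18, 0.8+4) = Gamma(25.7, 4.8).
Posterior mean = α/β = 25.7/4.8 = 5.3542.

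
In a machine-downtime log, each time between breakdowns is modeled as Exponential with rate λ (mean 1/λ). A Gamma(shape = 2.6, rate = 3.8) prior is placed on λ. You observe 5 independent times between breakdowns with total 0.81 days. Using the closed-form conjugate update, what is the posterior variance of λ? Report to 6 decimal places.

0.357612

With a Gamma(shape α, rate β) prior on the exponential rate λ, the posterior after n observations with total T = Σxᵢ is Gamma(α+n, β+T).
Posterior: Gamma(2.6+5, 3.8+0.81) = Gamma(7.6, 4.61).
Var = α/β² = 0.357612.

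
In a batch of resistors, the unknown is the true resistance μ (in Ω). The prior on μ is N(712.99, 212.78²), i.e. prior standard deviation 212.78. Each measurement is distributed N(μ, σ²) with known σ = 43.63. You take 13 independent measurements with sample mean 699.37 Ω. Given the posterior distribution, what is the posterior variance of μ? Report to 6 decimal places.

For Normal data with known variance σ², a Normal(μ₀, σ₀²) prior on μ is conjugate. Posterior precision = 1/σ₀² + n/σ²; posterior mean is the precision-weighted average of μ₀ and x̄.
σ₀² = 212.78² = 45275.3284, σ² = 43.63² = 1903.5769; σ² + n·σ₀² = 1903.5769 + 13·45275.3284 = 590482.8461.
Posterior precision = 1/σ₀² + n/σ² = 1/45275.3284 + 13/1903.5769 = (σ² + n·σ₀²)/(σ₀²σ²) = 590482.8461/(45275.3284·1903.5769); posterior variance σₙ² = σ₀²σ²/(σ² + n·σ₀²) = 45275.3284·1903.5769/590482.8461 = 145.956940.

145.956940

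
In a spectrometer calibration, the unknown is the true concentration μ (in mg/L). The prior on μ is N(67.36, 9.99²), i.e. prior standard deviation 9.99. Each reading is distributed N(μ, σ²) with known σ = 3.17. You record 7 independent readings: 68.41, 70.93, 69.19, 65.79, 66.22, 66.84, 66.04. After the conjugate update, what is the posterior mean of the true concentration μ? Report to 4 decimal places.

67.6276

For Normal data with known variance σ², a Normal(μ₀, σ₀²) prior on μ is conjugate. Posterior precision = 1/σ₀² + n/σ²; posterior mean is the precision-weighted average of μ₀ and x̄.
Σxᵢ = 68.41 + 70.93 + 69.19 + 65.79 + 66.22 + 66.84 + 66.04 = 473.42, so n·x̄ = 473.42.
σ₀² = 9.99² = 99.8001, σ² = 3.17² = 10.0489; σ² + n·σ₀² = 10.0489 + 7·99.8001 = 708.6496.
Posterior mean = (μ₀/σ₀² + n·x̄/σ²)/(1/σ₀² + n/σ²) = (σ²·μ₀ + σ₀²·n·x̄)/(σ² + n·σ₀²) = (10.0489·67.36 + 99.8001·473.42)/708.6496 = 47924.257246/708.6496 = 67.6276.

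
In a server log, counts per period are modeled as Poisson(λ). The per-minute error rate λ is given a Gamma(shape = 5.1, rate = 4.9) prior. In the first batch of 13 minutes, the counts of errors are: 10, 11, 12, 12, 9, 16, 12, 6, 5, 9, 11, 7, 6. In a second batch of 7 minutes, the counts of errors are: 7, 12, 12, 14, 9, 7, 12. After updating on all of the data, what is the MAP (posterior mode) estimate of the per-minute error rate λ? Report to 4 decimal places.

8.1566

With a Gamma(shape α, rate β) prior, the Poisson likelihood is conjugate: the posterior is Gamma(α + ΣXᵢ, β + n).
Batch 1: sum of counts S = 126 over n = 13 minutes.
After batch 1: Gamma(α+S, β+n) = Gamma(5.1+126, 4.9+13) = Gamma(131.1, 17.9).
Batch 2: sum of counts S = 73 over n = 7 minutes.
After batch 2: Gamma(α+S, β+n) = Gamma(131.1+73, 17.9+7) = Gamma(204.1, 24.9).
Mode of Gamma(α,β) for α≥1 is (α−1)/β = 203.1/24.9 = 8.1566.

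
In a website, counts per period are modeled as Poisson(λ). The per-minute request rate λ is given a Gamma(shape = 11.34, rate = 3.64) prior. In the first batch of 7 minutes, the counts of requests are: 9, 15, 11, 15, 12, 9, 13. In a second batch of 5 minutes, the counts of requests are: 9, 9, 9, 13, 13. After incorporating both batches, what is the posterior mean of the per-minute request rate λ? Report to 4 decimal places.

9.4847

With a Gamma(shape α, rate β) prior, the Poisson likelihood is conjugate: the posterior is Gamma(α + ΣXᵢ, β + n).
Batch 1: sum of counts S = 84 over n = 7 minutes.
After batch 1: Gamma(α+S, β+n) = Gamma(11.34+84, 3.64+7) = Gamma(95.34, 10.64).
Batch 2: sum of counts S = 53 over n = 5 minutes.
After batch 2: Gamma(α+S, β+n) = Gamma(95.34+53, 10.64+5) = Gamma(148.34, 15.64).
Posterior mean = α/β = 148.34/15.64 = 9.4847.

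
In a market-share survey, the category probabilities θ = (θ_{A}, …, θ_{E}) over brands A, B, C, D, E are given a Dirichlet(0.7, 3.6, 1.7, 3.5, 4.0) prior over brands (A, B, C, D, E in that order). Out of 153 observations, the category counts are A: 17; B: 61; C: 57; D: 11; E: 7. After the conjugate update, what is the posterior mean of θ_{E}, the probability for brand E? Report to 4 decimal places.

The Dirichlet prior is conjugate to the Multinomial likelihood: each posterior αⱼ = prior αⱼ + observed count nⱼ.
Posterior concentration: (17.7, 64.6, 58.7, 14.5, 11.0), total = 166.5.
E[θ_{E}|data] = α_{E}/Σα = 11.0/166.5 = 0.0661.

0.0661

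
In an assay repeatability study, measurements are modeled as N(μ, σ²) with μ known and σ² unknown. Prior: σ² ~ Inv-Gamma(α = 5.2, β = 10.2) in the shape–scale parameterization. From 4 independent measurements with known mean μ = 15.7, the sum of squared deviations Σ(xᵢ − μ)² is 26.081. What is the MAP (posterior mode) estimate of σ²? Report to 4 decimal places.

With known mean μ and an Inverse-Gamma(α, β) prior on σ², the Normal likelihood is conjugate: posterior is Inv-Gamma(α + n/2, β + Σ(xᵢ−μ)²/2).
Posterior: Inv-Gamma(5.2 + 4/2, 10.2 + 26.081/2) = Inv-Gamma(7.20, 23.2405).
Mode = β/(α+1) = 23.2405/8.20 = 2.8342.

2.8342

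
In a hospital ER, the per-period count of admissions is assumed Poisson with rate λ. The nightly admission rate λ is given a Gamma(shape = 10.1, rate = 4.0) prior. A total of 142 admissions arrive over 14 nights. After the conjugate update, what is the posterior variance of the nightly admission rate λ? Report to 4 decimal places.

0.4694

With a Gamma(shape α, rate β) prior, the Poisson likelihood is conjugate: the posterior is Gamma(α + ΣXᵢ, β + n).
Posterior: Gamma(α+S, β+n) = Gamma(10.1+142, 4.0+14) = Gamma(152.1, 18.0).
Var = α/β² = 152.1/18.0² = 0.4694.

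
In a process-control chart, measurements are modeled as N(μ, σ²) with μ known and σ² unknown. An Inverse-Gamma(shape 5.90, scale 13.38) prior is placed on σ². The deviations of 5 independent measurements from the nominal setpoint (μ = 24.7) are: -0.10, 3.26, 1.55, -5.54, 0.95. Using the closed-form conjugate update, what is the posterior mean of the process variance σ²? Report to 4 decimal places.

4.8239

With known mean μ and an Inverse-Gamma(α, β) prior on σ², the Normal likelihood is conjugate: posterior is Inv-Gamma(α + n/2, β + Σ(xᵢ−μ)²/2).
Σ(xᵢ−μ)² = (-0.10)² + (3.26)² + (1.55)² + (-5.54)² + (0.95)² = 44.6342.
Posterior: Inv-Gamma(5.90 + 5/2, 13.38 + 44.6342/2) = Inv-Gamma(8.40, 35.69710).
E[σ²|data] = β/(α−1) = 35.69710/7.40 = 4.8239.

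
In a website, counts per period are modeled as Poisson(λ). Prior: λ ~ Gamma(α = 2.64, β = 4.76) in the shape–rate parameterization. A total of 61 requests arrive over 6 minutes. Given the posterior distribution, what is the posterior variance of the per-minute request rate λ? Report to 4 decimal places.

With a Gamma(shape α, rate β) prior, the Poisson likelihood is conjugate: the posterior is Gamma(α + ΣXᵢ, β + n).
Posterior: Gamma(α+S, β+n) = Gamma(2.64+61, 4.76+6) = Gamma(63.64, 10.76).
Var = α/β² = 63.64/10.76² = 0.5497.

0.5497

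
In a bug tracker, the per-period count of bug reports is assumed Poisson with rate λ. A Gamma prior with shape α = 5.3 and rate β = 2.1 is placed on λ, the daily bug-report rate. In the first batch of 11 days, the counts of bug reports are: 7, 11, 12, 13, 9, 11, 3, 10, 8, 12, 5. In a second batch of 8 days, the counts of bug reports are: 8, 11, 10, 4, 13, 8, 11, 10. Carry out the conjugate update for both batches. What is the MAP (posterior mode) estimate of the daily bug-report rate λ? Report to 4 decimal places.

8.5450

With a Gamma(shape α, rate β) prior, the Poisson likelihood is conjugate: the posterior is Gamma(α + ΣXᵢ, β + n).
Batch 1: sum of counts S = 101 over n = 11 days.
After batch 1: Gamma(α+S, β+n) = Gamma(5.3+101, 2.1+11) = Gamma(106.3, 13.1).
Batch 2: sum of counts S = 75 over n = 8 days.
After batch 2: Gamma(α+S, β+n) = Gamma(106.3+75, 13.1+8) = Gamma(181.3, 21.1).
Mode of Gamma(α,β) for α≥1 is (α−1)/β = 180.3/21.1 = 8.5450.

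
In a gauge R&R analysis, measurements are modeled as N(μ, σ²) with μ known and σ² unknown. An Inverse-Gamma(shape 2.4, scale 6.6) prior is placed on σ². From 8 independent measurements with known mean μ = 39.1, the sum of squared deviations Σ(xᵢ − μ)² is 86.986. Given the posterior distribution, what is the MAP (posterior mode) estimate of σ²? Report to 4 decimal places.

6.7693

With known mean μ and an Inverse-Gamma(α, β) prior on σ², the Normal likelihood is conjugate: posterior is Inv-Gamma(α + n/2, β + Σ(xᵢ−μ)²/2).
Posterior: Inv-Gamma(2.4 + 8/2, 6.6 + 86.986/2) = Inv-Gamma(6.40, 50.0930).
Mode = β/(α+1) = 50.0930/7.40 = 6.7693.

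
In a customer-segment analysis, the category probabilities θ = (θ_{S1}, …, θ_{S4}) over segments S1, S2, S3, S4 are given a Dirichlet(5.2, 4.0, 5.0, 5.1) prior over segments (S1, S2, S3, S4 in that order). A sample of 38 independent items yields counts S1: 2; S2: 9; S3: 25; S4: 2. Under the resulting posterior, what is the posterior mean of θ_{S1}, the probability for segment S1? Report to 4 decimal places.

The Dirichlet prior is conjugate to the Multinomial likelihood: each posterior αⱼ = prior αⱼ + observed count nⱼ.
Posterior concentration: (7.2, 13.0, 30.0, 7.1), total = 57.3.
E[θ_{S1}|data] = α_{S1}/Σα = 7.2/57.3 = 0.1257.

0.1257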